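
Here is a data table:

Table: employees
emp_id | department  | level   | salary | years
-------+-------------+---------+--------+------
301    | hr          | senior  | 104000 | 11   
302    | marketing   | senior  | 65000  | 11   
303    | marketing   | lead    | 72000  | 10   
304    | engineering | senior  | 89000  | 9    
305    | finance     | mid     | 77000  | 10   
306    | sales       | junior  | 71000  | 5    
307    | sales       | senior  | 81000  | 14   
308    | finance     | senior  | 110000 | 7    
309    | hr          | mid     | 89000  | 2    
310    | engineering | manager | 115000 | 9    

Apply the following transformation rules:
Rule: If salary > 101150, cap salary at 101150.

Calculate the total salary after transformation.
847450

Step 1: 3 records have salary > 101150
Step 2: These records originally summed to 329000
Step 3: After capping: 3 × 101150 = 303450
Step 4: Unaffected records sum: 544000
Step 5: Final sum = 303450 + 544000 = 847450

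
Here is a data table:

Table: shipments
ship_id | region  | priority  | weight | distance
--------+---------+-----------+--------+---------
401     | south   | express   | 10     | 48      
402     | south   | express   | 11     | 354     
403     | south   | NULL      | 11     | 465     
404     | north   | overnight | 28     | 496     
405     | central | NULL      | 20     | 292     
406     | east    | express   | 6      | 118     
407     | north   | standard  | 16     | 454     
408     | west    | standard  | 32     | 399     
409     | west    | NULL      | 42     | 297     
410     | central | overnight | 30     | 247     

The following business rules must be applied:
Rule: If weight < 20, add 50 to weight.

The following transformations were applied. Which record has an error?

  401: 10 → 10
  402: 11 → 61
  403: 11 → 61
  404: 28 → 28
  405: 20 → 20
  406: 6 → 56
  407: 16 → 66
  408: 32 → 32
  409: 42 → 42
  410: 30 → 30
Record 401 has an error. The correct transformed value should be 60, not 10.

Step 1: Check each record against the rule
Step 2: Record 401 has weight = 10
Step 3: Since 10 < 20, the bonus should have been applied
Step 4: Correct value = 60, but claimed value = 10
Conclusion: Record 401 has the error.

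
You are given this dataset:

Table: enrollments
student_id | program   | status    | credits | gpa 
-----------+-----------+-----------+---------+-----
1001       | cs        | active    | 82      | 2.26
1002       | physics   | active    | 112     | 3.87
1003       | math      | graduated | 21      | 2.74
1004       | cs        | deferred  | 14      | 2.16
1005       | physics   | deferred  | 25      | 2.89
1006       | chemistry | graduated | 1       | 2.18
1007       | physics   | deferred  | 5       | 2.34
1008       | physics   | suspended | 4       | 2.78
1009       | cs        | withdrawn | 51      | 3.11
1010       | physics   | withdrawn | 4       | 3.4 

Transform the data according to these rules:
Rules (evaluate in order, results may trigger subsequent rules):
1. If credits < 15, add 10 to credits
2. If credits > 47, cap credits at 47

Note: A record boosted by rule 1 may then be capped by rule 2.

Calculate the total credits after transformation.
265

Step 1: Apply rule 1 to records with credits < 15
  - 5 records get bonus of 10
  - Of these, 0 records then exceed 47 and get capped
Step 2: Apply rule 2 to records with credits > 47
  - 3 records (original) are capped
Step 3: Calculate final sum = 265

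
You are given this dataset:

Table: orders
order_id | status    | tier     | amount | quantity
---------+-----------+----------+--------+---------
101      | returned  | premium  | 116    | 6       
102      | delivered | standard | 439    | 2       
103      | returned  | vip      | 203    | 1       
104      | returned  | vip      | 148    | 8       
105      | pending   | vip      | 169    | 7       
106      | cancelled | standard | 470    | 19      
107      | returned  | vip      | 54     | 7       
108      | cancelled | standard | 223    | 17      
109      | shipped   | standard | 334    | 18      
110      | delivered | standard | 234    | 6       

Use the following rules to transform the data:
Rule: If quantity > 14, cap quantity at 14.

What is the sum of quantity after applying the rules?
79

Step 1: 3 records have quantity > 14
Step 2: These records originally summed to 54
Step 3: After capping: 3 × 14 = 42
Step 4: Unaffected records sum: 37
Step 5: Final sum = 42 + 37 = 79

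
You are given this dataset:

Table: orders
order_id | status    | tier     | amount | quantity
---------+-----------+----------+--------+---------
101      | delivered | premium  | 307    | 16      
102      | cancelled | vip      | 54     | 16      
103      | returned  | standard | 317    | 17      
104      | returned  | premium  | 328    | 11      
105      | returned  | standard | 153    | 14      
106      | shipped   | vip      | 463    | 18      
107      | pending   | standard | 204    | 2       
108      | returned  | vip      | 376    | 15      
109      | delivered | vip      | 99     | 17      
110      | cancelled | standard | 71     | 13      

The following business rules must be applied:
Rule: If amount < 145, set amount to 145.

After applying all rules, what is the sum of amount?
2583

Step 1: 3 records have amount < 145
Step 2: These records originally summed to 224
Step 3: After setting to minimum: 3 × 145 = 435
Step 4: Unaffected records sum: 2148
Step 5: Final sum = 435 + 2148 = 2583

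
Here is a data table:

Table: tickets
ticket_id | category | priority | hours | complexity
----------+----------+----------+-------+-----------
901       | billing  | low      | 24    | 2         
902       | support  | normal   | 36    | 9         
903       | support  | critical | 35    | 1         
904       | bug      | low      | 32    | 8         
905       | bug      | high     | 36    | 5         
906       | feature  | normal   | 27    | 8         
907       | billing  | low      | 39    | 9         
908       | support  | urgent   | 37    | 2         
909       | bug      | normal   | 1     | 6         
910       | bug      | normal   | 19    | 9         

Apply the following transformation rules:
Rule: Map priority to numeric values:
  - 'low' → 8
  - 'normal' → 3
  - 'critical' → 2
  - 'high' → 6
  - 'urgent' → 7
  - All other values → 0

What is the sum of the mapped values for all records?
51

Step 1: Apply mapping to each record
Step 2: Count by status:
  'low': 3 records × 8 = 24
  'normal': 4 records × 3 = 12
  'critical': 1 records × 2 = 2
  'high': 1 records × 6 = 6
  'urgent': 1 records × 7 = 7
Step 3: Sum all mapped values = 51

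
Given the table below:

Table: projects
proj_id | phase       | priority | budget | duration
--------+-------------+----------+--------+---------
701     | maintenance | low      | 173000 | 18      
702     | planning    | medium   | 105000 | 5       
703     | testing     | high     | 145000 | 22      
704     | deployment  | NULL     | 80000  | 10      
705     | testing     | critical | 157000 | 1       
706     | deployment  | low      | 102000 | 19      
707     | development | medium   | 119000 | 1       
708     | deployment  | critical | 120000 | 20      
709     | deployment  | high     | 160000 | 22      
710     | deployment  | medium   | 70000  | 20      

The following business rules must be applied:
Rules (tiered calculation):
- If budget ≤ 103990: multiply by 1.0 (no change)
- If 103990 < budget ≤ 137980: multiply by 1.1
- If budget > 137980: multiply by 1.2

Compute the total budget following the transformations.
1392400.0

Step 1: Tier 1 (budget ≤ 103990): 3 records, sum = 252000 × 1.0 = 252000.0
Step 2: Tier 2 (103990 < budget ≤ 137980): 3 records, sum = 344000 × 1.1 = 378400.0
Step 3: Tier 3 (budget > 137980): 4 records, sum = 635000 × 1.2 = 762000.0
Step 4: Final sum = 252000.0 + 378400.0 + 762000.0 = 1392400.0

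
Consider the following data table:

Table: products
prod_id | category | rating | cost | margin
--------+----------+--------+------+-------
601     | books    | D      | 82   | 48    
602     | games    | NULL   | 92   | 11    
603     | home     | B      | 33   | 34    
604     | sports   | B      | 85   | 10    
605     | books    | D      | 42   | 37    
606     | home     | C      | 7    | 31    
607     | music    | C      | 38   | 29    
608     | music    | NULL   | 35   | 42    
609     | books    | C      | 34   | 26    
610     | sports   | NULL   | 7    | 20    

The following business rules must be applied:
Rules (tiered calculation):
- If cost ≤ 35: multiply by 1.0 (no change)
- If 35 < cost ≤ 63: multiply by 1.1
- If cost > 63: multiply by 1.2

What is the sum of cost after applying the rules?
514.8

Step 1: Tier 1 (cost ≤ 35): 5 records, sum = 116 × 1.0 = 116.0
Step 2: Tier 2 (35 < cost ≤ 63): 2 records, sum = 80 × 1.1 = 88.0
Step 3: Tier 3 (cost > 63): 3 records, sum = 259 × 1.2 = 310.8
Step 4: Final sum = 116.0 + 88.0 + 310.8 = 514.8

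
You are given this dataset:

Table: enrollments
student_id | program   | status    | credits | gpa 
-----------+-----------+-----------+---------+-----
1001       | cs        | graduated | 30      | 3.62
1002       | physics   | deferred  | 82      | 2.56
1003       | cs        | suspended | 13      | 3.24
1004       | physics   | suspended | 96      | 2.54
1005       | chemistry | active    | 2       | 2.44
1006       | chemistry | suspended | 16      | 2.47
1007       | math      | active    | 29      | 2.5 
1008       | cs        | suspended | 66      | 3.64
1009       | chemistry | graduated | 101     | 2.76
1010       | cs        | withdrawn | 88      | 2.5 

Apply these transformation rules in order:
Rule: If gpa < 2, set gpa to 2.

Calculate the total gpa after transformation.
28.27

Step 1: 0 records have gpa < 2
Step 2: These records originally summed to 0
Step 3: After setting to minimum: 0 × 2 = 0
Step 4: Unaffected records sum: 28.27
Step 5: Final sum = 0 + 28.27 = 28.27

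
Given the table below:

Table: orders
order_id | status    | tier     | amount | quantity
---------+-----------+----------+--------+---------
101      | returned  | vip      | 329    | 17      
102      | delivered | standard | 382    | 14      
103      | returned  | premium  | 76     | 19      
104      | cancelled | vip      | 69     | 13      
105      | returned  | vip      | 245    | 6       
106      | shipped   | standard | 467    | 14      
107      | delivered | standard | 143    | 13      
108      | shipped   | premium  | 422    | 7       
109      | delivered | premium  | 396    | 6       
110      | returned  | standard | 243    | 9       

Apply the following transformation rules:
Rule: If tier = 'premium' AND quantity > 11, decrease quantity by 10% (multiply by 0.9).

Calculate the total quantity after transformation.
116.1

Step 1: Find records where tier = 'premium' AND quantity > 11
Step 2: 1 records match, summing to 19
Step 3: After multiplier: 19 × 0.9 = 17.1
Step 4: Unaffected records sum: 99
Step 5: Final sum = 17.1 + 99 = 116.1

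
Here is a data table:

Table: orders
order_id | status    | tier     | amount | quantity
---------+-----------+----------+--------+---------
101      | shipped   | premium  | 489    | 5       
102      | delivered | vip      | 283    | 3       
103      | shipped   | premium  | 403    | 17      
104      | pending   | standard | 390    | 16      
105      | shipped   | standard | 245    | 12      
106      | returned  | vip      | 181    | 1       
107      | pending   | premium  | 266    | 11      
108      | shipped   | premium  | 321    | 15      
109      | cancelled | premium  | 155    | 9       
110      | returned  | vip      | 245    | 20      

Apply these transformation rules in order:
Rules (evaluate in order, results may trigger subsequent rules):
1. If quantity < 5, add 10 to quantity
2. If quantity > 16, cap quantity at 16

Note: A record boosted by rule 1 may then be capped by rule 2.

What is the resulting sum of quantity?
124

Step 1: Apply rule 1 to records with quantity < 5
  - 2 records get bonus of 10
  - Of these, 0 records then exceed 16 and get capped
Step 2: Apply rule 2 to records with quantity > 16
  - 2 records (original) are capped
Step 3: Calculate final sum = 124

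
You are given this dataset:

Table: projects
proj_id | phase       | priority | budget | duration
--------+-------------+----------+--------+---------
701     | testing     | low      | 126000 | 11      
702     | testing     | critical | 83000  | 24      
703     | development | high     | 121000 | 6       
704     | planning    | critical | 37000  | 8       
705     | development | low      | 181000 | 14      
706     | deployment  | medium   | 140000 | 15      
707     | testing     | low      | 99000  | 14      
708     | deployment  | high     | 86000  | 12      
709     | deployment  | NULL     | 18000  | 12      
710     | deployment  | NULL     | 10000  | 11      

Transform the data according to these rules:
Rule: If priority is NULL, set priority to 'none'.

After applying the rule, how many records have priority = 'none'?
2

Step 1: Count records where priority IS NULL
Step 2: Found 2 records with NULL priority
Step 3: These records will have priority set to 'none'
Step 4: Records already having priority = 'none': 0
Step 5: Answer: 2 + 0 = 2 records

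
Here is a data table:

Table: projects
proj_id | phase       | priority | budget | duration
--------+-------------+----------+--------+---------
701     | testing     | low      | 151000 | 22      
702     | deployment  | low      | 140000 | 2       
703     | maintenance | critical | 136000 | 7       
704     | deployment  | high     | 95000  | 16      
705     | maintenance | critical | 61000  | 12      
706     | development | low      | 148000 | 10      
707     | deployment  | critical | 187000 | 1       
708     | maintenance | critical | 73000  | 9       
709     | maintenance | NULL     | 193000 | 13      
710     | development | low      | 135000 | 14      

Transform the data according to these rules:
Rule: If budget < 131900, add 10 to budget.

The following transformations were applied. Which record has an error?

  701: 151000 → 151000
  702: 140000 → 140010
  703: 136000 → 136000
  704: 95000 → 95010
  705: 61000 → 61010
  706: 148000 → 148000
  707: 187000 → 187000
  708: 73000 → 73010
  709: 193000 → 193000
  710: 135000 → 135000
Record 702 has an error. The correct transformed value should be 140000, not 140010.

Step 1: Check each record against the rule
Step 2: Record 702 has budget = 140000
Step 3: Since 140000 >= 131900, the bonus should not have been applied
Step 4: Correct value = 140000, but claimed value = 140010
Conclusion: Record 702 has the error.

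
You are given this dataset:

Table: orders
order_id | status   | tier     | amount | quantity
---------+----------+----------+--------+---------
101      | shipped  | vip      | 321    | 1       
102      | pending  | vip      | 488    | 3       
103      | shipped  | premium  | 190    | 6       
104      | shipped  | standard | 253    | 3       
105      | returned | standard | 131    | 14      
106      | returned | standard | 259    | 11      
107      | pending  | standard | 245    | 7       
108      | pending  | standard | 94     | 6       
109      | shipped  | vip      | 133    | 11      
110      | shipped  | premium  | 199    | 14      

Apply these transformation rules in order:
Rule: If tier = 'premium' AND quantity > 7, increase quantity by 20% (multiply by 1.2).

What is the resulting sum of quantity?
78.8

Step 1: Find records where tier = 'premium' AND quantity > 7
Step 2: 1 records match, summing to 14
Step 3: After multiplier: 14 × 1.2 = 16.8
Step 4: Unaffected records sum: 62
Step 5: Final sum = 16.8 + 62 = 78.8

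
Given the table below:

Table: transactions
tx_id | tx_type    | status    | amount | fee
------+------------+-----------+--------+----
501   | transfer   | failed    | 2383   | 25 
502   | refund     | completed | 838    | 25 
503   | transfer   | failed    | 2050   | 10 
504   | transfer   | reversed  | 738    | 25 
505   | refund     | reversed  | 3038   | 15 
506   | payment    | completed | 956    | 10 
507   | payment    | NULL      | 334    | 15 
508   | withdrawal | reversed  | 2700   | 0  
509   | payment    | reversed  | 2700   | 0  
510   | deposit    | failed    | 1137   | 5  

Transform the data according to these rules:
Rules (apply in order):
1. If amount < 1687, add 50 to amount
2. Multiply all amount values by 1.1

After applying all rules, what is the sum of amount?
18836.4

Step 1: Apply Rule 1 - Add 50 to records with amount < 1687
  - 5 records affected: 4003 + (5 × 50) = 4253
  - Unaffected records: 12871
  - Sum after Rule 1: 17124
Step 2: Apply Rule 2 - Multiply all by 1.1
  - 17124 × 1.1 = 18836.4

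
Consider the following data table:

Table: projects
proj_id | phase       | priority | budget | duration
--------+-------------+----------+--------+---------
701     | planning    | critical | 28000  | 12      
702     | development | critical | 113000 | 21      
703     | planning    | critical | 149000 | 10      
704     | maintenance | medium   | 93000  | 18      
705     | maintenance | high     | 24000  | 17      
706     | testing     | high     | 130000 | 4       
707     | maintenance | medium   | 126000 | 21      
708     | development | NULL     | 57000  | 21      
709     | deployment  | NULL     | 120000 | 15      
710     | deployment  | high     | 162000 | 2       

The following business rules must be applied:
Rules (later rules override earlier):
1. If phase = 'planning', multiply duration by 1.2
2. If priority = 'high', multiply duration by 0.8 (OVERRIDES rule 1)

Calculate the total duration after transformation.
140.8

Step 1: Rule 2 takes priority for records with priority = 'high'
  - 3 records: 23 × 0.8 = 18.4
Step 2: Rule 1 applies to remaining records with phase = 'planning'
  - 2 records: 22 × 1.2 = 26.4
Step 3: Other records unchanged: 96
Step 4: Final sum = 18.4 + 26.4 + 96 = 140.8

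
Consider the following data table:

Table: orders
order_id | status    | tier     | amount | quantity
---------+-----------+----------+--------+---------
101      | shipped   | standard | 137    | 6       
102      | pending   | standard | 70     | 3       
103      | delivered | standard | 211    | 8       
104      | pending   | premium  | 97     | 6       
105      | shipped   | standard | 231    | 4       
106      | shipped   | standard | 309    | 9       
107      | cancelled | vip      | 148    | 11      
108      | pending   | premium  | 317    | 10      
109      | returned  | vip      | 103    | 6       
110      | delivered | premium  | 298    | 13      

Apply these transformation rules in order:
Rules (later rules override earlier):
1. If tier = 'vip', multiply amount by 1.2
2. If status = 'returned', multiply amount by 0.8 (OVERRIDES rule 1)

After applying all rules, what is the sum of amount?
1930.0

Step 1: Rule 2 takes priority for records with status = 'returned'
  - 1 records: 103 × 0.8 = 82.4
Step 2: Rule 1 applies to remaining records with tier = 'vip'
  - 1 records: 148 × 1.2 = 177.6
Step 3: Other records unchanged: 1670
Step 4: Final sum = 82.4 + 177.6 + 1670 = 1930.0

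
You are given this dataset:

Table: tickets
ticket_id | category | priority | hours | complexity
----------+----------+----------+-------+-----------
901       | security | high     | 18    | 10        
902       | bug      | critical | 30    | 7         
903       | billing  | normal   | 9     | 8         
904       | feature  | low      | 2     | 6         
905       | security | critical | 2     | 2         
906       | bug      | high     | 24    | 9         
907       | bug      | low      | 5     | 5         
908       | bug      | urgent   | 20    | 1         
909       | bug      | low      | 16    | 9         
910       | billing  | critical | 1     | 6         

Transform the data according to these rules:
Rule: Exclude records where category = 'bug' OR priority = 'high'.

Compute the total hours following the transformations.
14

Step 1: Find records where category = 'bug' OR priority = 'high'
Step 2: 6 records match, summing to 113
Step 3: Original sum: 127
Step 4: Remaining sum = 127 - 113 = 14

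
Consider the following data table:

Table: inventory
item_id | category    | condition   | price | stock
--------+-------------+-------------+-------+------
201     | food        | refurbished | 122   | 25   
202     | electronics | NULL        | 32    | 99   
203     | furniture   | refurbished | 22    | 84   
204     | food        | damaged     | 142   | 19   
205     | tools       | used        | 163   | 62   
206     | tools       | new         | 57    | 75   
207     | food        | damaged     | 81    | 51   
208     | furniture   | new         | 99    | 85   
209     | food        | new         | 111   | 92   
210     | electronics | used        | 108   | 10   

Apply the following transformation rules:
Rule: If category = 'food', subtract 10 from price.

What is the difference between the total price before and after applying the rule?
40

Step 1: Original sum of price = 937
Step 2: 4 records have category = 'food'
Step 3: Each affected record changes by -10
Step 4: Total change = 4 × -10 = -40
Step 5: New sum = 937 + -40 = 897
Step 6: Difference = |897 - 937| = 40
        (Sum decreased by 40)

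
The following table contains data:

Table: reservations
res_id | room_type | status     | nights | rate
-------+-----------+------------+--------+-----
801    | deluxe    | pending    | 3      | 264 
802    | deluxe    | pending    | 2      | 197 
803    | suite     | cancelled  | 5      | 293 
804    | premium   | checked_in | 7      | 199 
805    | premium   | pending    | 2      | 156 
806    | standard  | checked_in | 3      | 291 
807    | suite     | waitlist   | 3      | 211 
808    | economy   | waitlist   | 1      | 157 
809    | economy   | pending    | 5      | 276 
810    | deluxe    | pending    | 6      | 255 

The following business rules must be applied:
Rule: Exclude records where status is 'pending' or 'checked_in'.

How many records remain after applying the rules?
3

Step 1: Count records to exclude
  - 5 (pending) + 2 (checked_in) = 7 records
Step 2: Total records: 10
Step 3: Remaining = 10 - 7 = 3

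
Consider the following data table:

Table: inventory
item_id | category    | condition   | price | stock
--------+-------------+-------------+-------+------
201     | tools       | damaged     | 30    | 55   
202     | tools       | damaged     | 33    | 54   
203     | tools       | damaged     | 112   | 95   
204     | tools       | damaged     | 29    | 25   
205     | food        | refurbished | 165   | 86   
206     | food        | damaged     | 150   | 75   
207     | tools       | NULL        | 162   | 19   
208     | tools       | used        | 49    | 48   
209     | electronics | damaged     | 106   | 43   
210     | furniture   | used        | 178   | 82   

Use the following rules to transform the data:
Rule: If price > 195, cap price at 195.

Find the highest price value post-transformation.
178

Step 1: Original maximum price = 178
Step 2: Check cap of 195 against maximum
Step 3: No records exceed the cap (max 178 <= cap 195), so no capping applies
Step 4: Maximum after transformation = 178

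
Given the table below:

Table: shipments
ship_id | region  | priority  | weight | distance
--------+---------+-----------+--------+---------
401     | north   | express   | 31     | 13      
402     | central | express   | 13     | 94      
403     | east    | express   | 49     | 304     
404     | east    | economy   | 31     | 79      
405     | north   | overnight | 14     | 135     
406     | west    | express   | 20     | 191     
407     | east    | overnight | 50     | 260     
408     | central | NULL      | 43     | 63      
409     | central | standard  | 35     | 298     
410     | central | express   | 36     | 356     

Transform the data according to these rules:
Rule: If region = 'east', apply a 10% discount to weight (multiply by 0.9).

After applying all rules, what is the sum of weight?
309.0

Step 1: Records with region = 'east' have total weight = 130
Step 2: Apply multiplier: 130 × 0.9 = 117.0
Step 3: Other records total: 192
Step 4: Final sum = 117.0 + 192 = 309.0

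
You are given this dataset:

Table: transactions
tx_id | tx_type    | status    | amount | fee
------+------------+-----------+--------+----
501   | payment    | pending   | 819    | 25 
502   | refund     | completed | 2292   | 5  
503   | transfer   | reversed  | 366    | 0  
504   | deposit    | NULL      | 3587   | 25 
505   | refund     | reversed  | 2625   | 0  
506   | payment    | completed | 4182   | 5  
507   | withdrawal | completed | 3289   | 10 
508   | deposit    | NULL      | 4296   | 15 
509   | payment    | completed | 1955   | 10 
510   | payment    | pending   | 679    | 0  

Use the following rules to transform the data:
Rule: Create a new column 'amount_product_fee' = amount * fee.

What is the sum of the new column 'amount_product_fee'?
259400

Step 1: For each record, compute amount * fee
Example calculations:
  819 * 25 = 20475
  2292 * 5 = 11460
  366 * 0 = 0
  ...
Step 2: Sum all derived values
Step 3: Total = 259400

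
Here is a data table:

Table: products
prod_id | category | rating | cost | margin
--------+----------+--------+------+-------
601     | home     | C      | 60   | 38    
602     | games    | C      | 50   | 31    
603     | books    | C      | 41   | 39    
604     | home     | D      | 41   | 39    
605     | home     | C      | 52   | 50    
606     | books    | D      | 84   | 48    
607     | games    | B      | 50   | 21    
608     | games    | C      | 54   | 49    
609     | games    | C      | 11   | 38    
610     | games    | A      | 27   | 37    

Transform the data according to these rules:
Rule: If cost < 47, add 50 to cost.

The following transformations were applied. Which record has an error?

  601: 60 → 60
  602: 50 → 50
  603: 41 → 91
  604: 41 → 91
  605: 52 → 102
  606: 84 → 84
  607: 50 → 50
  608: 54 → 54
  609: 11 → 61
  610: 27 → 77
Record 605 has an error. The correct transformed value should be 52, not 102.

Step 1: Check each record against the rule
Step 2: Record 605 has cost = 52
Step 3: Since 52 >= 47, the bonus should not have been applied
Step 4: Correct value = 52, but claimed value = 102
Conclusion: Record 605 has the error.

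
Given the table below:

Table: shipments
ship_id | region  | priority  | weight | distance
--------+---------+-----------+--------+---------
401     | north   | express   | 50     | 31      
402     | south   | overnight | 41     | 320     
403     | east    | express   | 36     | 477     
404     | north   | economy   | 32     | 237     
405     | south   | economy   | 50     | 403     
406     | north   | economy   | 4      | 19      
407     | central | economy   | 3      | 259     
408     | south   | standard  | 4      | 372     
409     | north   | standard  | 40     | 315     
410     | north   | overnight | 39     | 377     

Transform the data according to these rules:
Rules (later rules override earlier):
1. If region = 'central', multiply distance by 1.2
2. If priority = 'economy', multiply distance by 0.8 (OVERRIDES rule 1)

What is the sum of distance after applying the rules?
2626.4

Step 1: Rule 2 takes priority for records with priority = 'economy'
  - 4 records: 918 × 0.8 = 734.4
Step 2: Rule 1 applies to remaining records with region = 'central'
  - 0 records: 0 × 1.2 = 0.0
Step 3: Other records unchanged: 1892
Step 4: Final sum = 734.4 + 0.0 + 1892 = 2626.4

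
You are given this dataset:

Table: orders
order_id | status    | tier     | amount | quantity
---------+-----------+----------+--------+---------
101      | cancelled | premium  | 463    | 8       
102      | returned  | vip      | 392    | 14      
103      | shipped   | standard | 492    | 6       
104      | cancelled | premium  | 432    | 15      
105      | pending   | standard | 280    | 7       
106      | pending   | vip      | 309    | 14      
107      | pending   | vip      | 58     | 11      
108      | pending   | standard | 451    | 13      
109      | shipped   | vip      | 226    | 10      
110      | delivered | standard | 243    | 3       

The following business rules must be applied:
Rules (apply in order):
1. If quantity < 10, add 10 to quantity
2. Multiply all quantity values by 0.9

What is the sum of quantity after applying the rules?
126.9

Step 1: Apply Rule 1 - Add 10 to records with quantity < 10
  - 4 records affected: 24 + (4 × 10) = 64
  - Unaffected records: 77
  - Sum after Rule 1: 141
Step 2: Apply Rule 2 - Multiply all by 0.9
  - 141 × 0.9 = 126.9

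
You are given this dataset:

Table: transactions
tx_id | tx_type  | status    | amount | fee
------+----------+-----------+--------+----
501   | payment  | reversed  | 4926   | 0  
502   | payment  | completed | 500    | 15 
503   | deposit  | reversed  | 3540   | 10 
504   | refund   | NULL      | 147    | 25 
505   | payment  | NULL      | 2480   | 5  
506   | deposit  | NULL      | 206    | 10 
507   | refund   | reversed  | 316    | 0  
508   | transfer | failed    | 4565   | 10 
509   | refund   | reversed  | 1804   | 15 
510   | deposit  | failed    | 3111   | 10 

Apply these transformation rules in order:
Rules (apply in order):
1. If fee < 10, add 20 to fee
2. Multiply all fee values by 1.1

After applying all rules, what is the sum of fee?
176.0

Step 1: Apply Rule 1 - Add 20 to records with fee < 10
  - 3 records affected: 5 + (3 × 20) = 65
  - Unaffected records: 95
  - Sum after Rule 1: 160
Step 2: Apply Rule 2 - Multiply all by 1.1
  - 160 × 1.1 = 176.0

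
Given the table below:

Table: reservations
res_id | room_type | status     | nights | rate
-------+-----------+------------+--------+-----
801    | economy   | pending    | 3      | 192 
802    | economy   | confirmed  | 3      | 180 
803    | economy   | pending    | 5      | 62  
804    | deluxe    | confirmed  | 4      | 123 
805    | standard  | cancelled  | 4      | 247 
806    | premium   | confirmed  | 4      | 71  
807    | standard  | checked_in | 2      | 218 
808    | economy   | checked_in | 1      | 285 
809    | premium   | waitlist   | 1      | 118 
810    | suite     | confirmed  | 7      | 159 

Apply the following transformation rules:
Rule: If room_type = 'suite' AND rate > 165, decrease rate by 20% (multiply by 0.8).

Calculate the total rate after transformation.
1655

Step 1: Find records where room_type = 'suite' AND rate > 165
Step 2: 0 records match, summing to 0
Step 3: After multiplier: 0 × 0.8 = 0.0
Step 4: Unaffected records sum: 1655
Step 5: Final sum = 0.0 + 1655 = 1655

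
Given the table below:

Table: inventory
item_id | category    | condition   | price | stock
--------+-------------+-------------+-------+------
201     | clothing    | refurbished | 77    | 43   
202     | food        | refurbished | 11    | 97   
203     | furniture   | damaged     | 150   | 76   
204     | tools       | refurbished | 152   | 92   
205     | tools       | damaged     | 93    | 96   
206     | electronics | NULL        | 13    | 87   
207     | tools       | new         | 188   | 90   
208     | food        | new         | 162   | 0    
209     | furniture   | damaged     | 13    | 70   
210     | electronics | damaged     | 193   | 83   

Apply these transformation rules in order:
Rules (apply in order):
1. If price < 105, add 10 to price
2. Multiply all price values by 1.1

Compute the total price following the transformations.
1212.2

Step 1: Apply Rule 1 - Add 10 to records with price < 105
  - 5 records affected: 207 + (5 × 10) = 257
  - Unaffected records: 845
  - Sum after Rule 1: 1102
Step 2: Apply Rule 2 - Multiply all by 1.1
  - 1102 × 1.1 = 1212.2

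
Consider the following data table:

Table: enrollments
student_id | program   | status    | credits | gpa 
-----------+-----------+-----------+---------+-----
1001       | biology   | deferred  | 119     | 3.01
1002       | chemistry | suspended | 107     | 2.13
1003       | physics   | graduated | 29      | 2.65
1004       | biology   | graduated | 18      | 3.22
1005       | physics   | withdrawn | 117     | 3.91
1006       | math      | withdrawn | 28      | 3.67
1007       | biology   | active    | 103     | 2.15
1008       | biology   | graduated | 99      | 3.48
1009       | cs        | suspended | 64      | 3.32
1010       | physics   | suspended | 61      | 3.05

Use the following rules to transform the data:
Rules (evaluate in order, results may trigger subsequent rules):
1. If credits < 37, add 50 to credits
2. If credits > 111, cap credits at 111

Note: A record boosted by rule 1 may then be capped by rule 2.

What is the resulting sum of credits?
881

Step 1: Apply rule 1 to records with credits < 37
  - 3 records get bonus of 50
  - Of these, 0 records then exceed 111 and get capped
Step 2: Apply rule 2 to records with credits > 111
  - 2 records (original) are capped
Step 3: Calculate final sum = 881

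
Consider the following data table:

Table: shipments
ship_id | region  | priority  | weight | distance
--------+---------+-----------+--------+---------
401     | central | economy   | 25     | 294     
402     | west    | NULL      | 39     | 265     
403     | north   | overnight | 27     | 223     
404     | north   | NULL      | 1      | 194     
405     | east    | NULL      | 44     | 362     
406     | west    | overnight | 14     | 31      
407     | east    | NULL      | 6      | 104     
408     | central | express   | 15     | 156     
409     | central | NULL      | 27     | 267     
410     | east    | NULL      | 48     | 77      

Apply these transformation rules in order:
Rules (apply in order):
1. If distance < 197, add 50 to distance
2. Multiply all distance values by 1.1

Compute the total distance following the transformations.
2445.3

Step 1: Apply Rule 1 - Add 50 to records with distance < 197
  - 5 records affected: 562 + (5 × 50) = 812
  - Unaffected records: 1411
  - Sum after Rule 1: 2223
Step 2: Apply Rule 2 - Multiply all by 1.1
  - 2223 × 1.1 = 2445.3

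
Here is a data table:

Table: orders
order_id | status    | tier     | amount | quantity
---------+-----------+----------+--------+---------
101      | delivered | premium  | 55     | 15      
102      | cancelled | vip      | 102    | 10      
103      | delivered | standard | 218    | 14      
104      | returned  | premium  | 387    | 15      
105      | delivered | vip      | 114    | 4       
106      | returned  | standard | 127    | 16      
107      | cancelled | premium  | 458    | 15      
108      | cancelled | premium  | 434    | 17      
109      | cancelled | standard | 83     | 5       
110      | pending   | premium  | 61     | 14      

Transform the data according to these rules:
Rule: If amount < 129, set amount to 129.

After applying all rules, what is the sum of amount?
2271

Step 1: 6 records have amount < 129
Step 2: These records originally summed to 542
Step 3: After setting to minimum: 6 × 129 = 774
Step 4: Unaffected records sum: 1497
Step 5: Final sum = 774 + 1497 = 2271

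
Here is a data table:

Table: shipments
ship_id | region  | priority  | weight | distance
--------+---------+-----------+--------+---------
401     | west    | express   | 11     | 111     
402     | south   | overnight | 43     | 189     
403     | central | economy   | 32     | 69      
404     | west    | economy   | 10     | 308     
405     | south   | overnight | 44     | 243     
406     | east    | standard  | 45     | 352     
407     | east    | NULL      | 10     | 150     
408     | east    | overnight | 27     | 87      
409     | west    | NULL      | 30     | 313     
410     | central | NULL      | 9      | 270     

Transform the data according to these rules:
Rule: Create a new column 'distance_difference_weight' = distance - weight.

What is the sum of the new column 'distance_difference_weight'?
1831

Step 1: For each record, compute distance - weight
Example calculations:
  111 - 11 = 100
  189 - 43 = 146
  69 - 32 = 37
  ...
Step 2: Sum all derived values
Step 3: Total = 1831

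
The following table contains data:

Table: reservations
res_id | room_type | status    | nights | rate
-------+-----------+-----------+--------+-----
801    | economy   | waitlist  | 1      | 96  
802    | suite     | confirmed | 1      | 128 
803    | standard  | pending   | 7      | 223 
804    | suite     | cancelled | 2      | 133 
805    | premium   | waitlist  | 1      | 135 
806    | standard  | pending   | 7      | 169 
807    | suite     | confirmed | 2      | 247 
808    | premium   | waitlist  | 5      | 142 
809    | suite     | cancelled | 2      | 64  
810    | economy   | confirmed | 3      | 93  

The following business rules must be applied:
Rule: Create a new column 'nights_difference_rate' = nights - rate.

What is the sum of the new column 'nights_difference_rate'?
-1399

Step 1: For each record, compute nights - rate
Example calculations:
  1 - 96 = -95
  1 - 128 = -127
  7 - 223 = -216
  ...
Step 2: Sum all derived values
Step 3: Total = -1399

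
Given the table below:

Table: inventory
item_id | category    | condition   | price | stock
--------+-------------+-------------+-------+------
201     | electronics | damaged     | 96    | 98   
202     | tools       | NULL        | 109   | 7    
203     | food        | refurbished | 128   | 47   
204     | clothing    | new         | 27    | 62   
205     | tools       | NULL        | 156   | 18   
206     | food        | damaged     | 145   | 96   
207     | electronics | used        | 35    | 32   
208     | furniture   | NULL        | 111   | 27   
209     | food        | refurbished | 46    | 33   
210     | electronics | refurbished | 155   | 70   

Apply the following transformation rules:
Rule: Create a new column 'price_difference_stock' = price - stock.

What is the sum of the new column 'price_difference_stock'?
518

Step 1: For each record, compute price - stock
Example calculations:
  96 - 98 = -2
  109 - 7 = 102
  128 - 47 = 81
  ...
Step 2: Sum all derived values
Step 3: Total = 518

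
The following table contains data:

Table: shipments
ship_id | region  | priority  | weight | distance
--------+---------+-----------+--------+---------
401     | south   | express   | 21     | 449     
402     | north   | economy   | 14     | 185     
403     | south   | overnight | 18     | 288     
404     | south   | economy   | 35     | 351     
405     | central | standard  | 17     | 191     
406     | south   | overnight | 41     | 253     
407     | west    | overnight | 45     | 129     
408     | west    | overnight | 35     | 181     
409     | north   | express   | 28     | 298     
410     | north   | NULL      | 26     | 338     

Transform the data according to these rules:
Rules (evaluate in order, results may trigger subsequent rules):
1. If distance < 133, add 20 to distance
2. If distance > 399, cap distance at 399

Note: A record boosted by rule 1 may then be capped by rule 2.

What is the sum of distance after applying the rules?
2633

Step 1: Apply rule 1 to records with distance < 133
  - 1 records get bonus of 20
  - Of these, 0 records then exceed 399 and get capped
Step 2: Apply rule 2 to records with distance > 399
  - 1 records (original) are capped
Step 3: Calculate final sum = 2633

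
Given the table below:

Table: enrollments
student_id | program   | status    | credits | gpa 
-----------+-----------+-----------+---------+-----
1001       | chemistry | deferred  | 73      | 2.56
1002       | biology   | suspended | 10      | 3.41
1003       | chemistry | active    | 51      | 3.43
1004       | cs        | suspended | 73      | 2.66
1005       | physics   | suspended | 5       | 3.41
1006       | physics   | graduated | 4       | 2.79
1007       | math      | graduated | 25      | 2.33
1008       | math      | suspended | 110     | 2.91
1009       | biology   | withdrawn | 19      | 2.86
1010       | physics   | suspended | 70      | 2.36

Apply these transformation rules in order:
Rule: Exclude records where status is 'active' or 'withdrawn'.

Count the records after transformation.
8

Step 1: Count records to exclude
  - 1 (active) + 1 (withdrawn) = 2 records
Step 2: Total records: 10
Step 3: Remaining = 10 - 2 = 8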